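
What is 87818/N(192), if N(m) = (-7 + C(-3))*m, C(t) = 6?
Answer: -43909/96 ≈ -457.39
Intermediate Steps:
N(m) = -m (N(m) = (-7 + 6)*m = -m)
87818/N(192) = 87818/((-1*192)) = 87818/(-192) = 87818*(-1/192) = -43909/96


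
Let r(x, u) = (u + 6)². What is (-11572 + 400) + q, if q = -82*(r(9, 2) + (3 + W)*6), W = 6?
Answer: -20848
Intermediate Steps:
r(x, u) = (6 + u)²
q = -9676 (q = -82*((6 + 2)² + (3 + 6)*6) = -82*(8² + 9*6) = -82*(64 + 54) = -82*118 = -9676)
(-11572 + 400) + q = (-11572 + 400) - 9676 = -11172 - 9676 = -20848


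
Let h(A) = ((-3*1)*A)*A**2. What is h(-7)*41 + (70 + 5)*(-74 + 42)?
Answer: 39789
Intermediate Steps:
h(A) = -3*A**3 (h(A) = (-3*A)*A**2 = -3*A**3)
h(-7)*41 + (70 + 5)*(-74 + 42) = -3*(-7)**3*41 + (70 + 5)*(-74 + 42) = -3*(-343)*41 + 75*(-32) = 1029*41 - 2400 = 42189 - 2400 = 39789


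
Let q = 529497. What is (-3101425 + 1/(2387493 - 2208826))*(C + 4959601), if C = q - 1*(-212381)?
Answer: -3159316659584201046/178667 ≈ -1.7683e+13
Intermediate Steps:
C = 741878 (C = 529497 - 1*(-212381) = 529497 + 212381 = 741878)
(-3101425 + 1/(2387493 - 2208826))*(C + 4959601) = (-3101425 + 1/(2387493 - 2208826))*(741878 + 4959601) = (-3101425 + 1/178667)*5701479 = -554122300474/178667*5701479 = -3159316659584201046/178667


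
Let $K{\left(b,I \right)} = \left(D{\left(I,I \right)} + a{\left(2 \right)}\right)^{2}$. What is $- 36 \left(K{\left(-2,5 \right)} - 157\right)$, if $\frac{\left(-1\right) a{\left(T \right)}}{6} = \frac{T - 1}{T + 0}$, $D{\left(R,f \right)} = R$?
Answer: $5508$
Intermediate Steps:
$a{\left(T \right)} = - \frac{6 \left(-1 + T\right)}{T}$ ($a{\left(T \right)} = - 6 \frac{T - 1}{T + 0} = - 6 \frac{-1 + T}{T} = - \frac{6 \left(-1 + T\right)}{T}$)
$K{\left(b,I \right)} = \left(-3 + I\right)^{2}$ ($K{\left(b,I \right)} = \left(I - \left(6 - \frac{6}{2}\right)\right)^{2} = \left(I + \left(-6 + 6 \cdot \frac{1}{2}\right)\right)^{2} = \left(I + \left(-6 + 3\right)\right)^{2} = \left(I - 3\right)^{2} = \left(-3 + I\right)^{2}$)
$- 36 \left(K{\left(-2,5 \right)} - 157\right) = - 36 \left(\left(-3 + 5\right)^{2} - 157\right) = - 36 \left(2^{2} - 157\right) = - 36 \left(4 - 157\right) = \left(-36\right) \left(-153\right) = 5508$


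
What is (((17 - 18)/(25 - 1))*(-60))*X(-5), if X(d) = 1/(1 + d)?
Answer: -5/8 ≈ -0.62500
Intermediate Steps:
(((17 - 18)/(25 - 1))*(-60))*X(-5) = (((17 - 18)/(25 - 1))*(-60))/(1 - 5) = (-1/24*(-60))/(-4) = (-1*1/24*(-60))*(-¼) = -1/24*(-60)*(-¼) = (5/2)*(-¼) = -5/8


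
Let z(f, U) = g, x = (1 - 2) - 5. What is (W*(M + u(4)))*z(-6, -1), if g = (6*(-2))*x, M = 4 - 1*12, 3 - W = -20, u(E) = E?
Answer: -6624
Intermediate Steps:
x = -6 (x = -1 - 5 = -6)
W = 23 (W = 3 - 1*(-20) = 3 + 20 = 23)
M = -8 (M = 4 - 12 = -8)
g = 72 (g = (6*(-2))*(-6) = -12*(-6) = 72)
z(f, U) = 72
(W*(M + u(4)))*z(-6, -1) = (23*(-8 + 4))*72 = (23*(-4))*72 = -92*72 = -6624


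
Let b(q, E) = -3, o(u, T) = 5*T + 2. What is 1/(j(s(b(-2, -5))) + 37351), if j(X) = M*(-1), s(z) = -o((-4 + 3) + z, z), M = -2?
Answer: 1/37353 ≈ 2.6772e-5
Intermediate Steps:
o(u, T) = 2 + 5*T
s(z) = -2 - 5*z (s(z) = -(2 + 5*z) = -2 - 5*z)
j(X) = 2 (j(X) = -2*(-1) = 2)
1/(j(s(b(-2, -5))) + 37351) = 1/(2 + 37351) = 1/37353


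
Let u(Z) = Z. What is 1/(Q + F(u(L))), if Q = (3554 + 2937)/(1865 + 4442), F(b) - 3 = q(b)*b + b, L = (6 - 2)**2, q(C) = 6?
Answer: 6307/731796 ≈ 0.0086185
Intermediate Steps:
L = 16 (L = 4**2 = 16)
F(b) = 3 + 7*b (F(b) = 3 + (6*b + b) = 3 + 7*b)
Q = 6491/6307 ≈ 1.0292
1/(Q + F(u(L))) = 1/(6491/6307 + (3 + 7*16)) = 1/(6491/6307 + (3 + 112)) = 1/(6491/6307 + 115) = 1/(731796/6307) = 6307/731796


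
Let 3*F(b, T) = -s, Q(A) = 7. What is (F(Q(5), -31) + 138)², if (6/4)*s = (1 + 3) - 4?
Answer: 19044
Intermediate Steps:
s = 0 (s = 2*((1 + 3) - 4)/3 = 2*(4 - 4)/3 = (⅔)*0 = 0)
F(b, T) = 0 (F(b, T) = (-1*0)/3 = (⅓)*0 = 0)
(F(Q(5), -31) + 138)² = (0 + 138)² = 138² = 19044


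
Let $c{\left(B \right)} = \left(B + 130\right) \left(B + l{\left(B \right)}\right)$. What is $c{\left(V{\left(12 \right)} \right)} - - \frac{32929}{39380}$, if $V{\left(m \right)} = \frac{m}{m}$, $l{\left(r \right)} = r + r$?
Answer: $\frac{15509269}{39380} \approx 393.84$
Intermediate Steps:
$l{\left(r \right)} = 2 r$
$V{\left(m \right)} = 1$
$c{\left(B \right)} = 3 B \left(130 + B\right)$ ($c{\left(B \right)} = \left(B + 130\right) \left(B + 2 B\right) = \left(130 + B\right) 3 B = 3 B \left(130 + B\right)$)
$c{\left(V{\left(12 \right)} \right)} - - \frac{32929}{39380} = 3 \cdot 1 \left(130 + 1\right) - - \frac{32929}{39380} = 3 \cdot 1 \cdot 131 - \left(-32929\right) \frac{1}{39380} = 393 - - \frac{32929}{39380} = 393 + \frac{32929}{39380} = \frac{15509269}{39380}$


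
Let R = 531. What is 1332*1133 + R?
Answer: 1509687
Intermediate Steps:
1332*1133 + R = 1332*1133 + 531 = 1509156 + 531 = 1509687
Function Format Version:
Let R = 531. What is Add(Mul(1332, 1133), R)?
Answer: 1509687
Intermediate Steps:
Add(Mul(1332, 1133), R) = Add(Mul(1332, 1133), 531) = Add(1509156, 531) = 1509687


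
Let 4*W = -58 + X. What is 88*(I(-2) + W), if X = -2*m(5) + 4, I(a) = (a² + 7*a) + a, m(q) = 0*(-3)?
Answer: -2244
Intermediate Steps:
m(q) = 0
I(a) = a² + 8*a
X = 4 (X = -2*0 + 4 = 0 + 4 = 4)
W = -27/2 (W = (-58 + 4)/4 = (¼)*(-54) = -27/2 ≈ -13.500)
88*(I(-2) + W) = 88*(-2*(8 - 2) - 27/2) = 88*(-2*6 - 27/2) = 88*(-12 - 27/2) = 88*(-51/2) = -2244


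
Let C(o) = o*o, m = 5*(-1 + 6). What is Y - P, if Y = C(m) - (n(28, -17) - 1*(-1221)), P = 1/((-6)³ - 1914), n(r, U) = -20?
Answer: -1226879/2130 ≈ -576.00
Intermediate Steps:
m = 25 (m = 5*5 = 25)
C(o) = o²
P = -1/2130 (P = 1/(-216 - 1914) = 1/(-2130) = -1/2130 ≈ -0.00046948)
Y = -576 (Y = 25² - (-20 - 1*(-1221)) = 625 - (-20 + 1221) = 625 - 1*1201 = 625 - 1201 = -576)
Y - P = -576 - 1*(-1/2130) = -576 + 1/2130 = -1226879/2130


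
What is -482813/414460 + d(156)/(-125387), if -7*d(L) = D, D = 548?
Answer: -423542191337/363775272140 ≈ -1.1643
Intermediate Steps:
d(L) = -548/7 (d(L) = -1/7*548 = -548/7)
-482813/414460 + d(156)/(-125387) = -482813/414460 - 548/7/(-125387) = -482813*1/414460 - 548/7*(-1/125387) = -482813/414460 + 548/877709 = -423542191337/363775272140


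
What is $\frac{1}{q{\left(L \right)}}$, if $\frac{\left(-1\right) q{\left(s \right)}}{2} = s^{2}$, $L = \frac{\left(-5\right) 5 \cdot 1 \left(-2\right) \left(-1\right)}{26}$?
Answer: $- \frac{169}{1250} \approx -0.1352$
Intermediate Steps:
$L = - \frac{25}{13}$ ($L = \left(-25\right) 1 \left(-2\right) \left(-1\right) \frac{1}{26} = \left(-25\right) \left(-2\right) \left(-1\right) \frac{1}{26} = 50 \left(-1\right) \frac{1}{26} = \left(-50\right) \frac{1}{26} = - \frac{25}{13} \approx -1.9231$)
$q{\left(s \right)} = - 2 s^{2}$
$\frac{1}{q{\left(L \right)}} = \frac{1}{\left(-2\right) \left(- \frac{25}{13}\right)^{2}} = \frac{1}{\left(-2\right) \frac{625}{169}} = \frac{1}{- \frac{1250}{169}} = - \frac{169}{1250}$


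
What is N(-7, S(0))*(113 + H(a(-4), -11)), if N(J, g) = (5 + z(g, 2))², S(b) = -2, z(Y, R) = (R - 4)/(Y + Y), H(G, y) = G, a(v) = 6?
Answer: 14399/4 ≈ 3599.8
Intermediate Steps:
z(Y, R) = (-4 + R)/(2*Y) (z(Y, R) = (-4 + R)/((2*Y)) = (-4 + R)*(1/(2*Y)) = (-4 + R)/(2*Y))
N(J, g) = (5 - 1/g)² (N(J, g) = (5 + (-4 + 2)/(2*g))² = (5 + (½)*(-2)/g)² = (5 - 1/g)²)
N(-7, S(0))*(113 + H(a(-4), -11)) = ((-1 + 5*(-2))²/(-2)²)*(113 + 6) = ((-1 - 10)²/4)*119 = ((¼)*(-11)²)*119 = ((¼)*121)*119 = (121/4)*119 = 14399/4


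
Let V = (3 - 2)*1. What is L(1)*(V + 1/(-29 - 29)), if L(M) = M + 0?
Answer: 57/58 ≈ 0.98276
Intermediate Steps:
L(M) = M
V = 1 (V = 1*1 = 1)
L(1)*(V + 1/(-29 - 29)) = 1*(1 + 1/(-29 - 29)) = 1*(1 + 1/(-58)) = 1*(1 - 1/58) = 1*(57/58) = 57/58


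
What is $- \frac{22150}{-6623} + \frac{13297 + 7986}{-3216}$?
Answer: $- \frac{69722909}{21299568} \approx -3.2734$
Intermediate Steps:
$- \frac{22150}{-6623} + \frac{13297 + 7986}{-3216} = \left(-22150\right) \left(- \frac{1}{6623}\right) + 21283 \left(- \frac{1}{3216}\right) = \frac{22150}{6623} - \frac{21283}{3216} = - \frac{69722909}{21299568}$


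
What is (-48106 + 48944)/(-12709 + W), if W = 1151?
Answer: -419/5779 ≈ -0.072504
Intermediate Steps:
(-48106 + 48944)/(-12709 + W) = (-48106 + 48944)/(-12709 + 1151) = 838/(-11558) = 838*(-1/11558) = -419/5779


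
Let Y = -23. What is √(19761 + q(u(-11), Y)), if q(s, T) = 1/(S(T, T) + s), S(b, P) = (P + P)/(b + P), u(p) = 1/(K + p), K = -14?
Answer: √2845734/12 ≈ 140.58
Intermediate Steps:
u(p) = 1/(-14 + p)
S(b, P) = 2*P/(P + b) (S(b, P) = (2*P)/(P + b) = 2*P/(P + b))
q(s, T) = 1/(1 + s) (q(s, T) = 1/(2*T/(T + T) + s) = 1/(2*T/((2*T)) + s) = 1/(2*T*(1/(2*T)) + s) = 1/(1 + s))
√(19761 + q(u(-11), Y)) = √(19761 + 1/(1 + 1/(-14 - 11))) = √(19761 + 1/(1 + 1/(-25))) = √(19761 + 1/(1 - 1/25)) = √(19761 + 1/(24/25)) = √(19761 + 25/24) = √(474289/24) = √2845734/12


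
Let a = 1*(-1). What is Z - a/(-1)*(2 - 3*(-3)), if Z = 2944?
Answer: 2933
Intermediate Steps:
a = -1
Z - a/(-1)*(2 - 3*(-3)) = 2944 - -1/(-1)*(2 - 3*(-3)) = 2944 - (-1*(-1))*(2 + 9) = 2944 - 11 = 2933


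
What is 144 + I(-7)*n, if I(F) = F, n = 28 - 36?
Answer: 200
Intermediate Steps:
n = -8
144 + I(-7)*n = 144 - 7*(-8) = 144 + 56 = 200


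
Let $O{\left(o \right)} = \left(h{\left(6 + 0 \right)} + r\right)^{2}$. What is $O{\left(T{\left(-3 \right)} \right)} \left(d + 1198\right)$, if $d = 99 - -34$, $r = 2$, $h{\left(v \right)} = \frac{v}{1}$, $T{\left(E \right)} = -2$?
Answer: $85184$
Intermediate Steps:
$h{\left(v \right)} = v$ ($h{\left(v \right)} = v 1 = v$)
$d = 133$ ($d = 99 + 34 = 133$)
$O{\left(o \right)} = 64$ ($O{\left(o \right)} = \left(\left(6 + 0\right) + 2\right)^{2} = \left(6 + 2\right)^{2} = 8^{2} = 64$)
$O{\left(T{\left(-3 \right)} \right)} \left(d + 1198\right) = 64 \left(133 + 1198\right) = 64 \cdot 1331 = 85184$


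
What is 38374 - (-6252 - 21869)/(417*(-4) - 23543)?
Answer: 967418793/25211 ≈ 38373.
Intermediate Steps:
38374 - (-6252 - 21869)/(417*(-4) - 23543) = 38374 - (-28121)/(-1668 - 23543) = 38374 - (-28121)/(-25211) = 38374 - (-28121)*(-1)/25211 = 38374 - 1*28121/25211 = 38374 - 28121/25211 = 967418793/25211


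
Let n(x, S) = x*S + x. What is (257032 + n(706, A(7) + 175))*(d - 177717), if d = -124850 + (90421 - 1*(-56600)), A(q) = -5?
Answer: -58758745868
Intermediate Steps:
d = 22171 (d = -124850 + (90421 + 56600) = -124850 + 147021 = 22171)
n(x, S) = x + S*x (n(x, S) = S*x + x = x + S*x)
(257032 + n(706, A(7) + 175))*(d - 177717) = (257032 + 706*(1 + (-5 + 175)))*(22171 - 177717) = (257032 + 706*(1 + 170))*(-155546) = (257032 + 706*171)*(-155546) = (257032 + 120726)*(-155546) = 377758*(-155546) = -58758745868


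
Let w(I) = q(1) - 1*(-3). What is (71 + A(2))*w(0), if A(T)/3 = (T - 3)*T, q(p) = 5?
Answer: 520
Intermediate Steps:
A(T) = 3*T*(-3 + T) (A(T) = 3*((T - 3)*T) = 3*((-3 + T)*T) = 3*(T*(-3 + T)) = 3*T*(-3 + T))
w(I) = 8 (w(I) = 5 - 1*(-3) = 5 + 3 = 8)
(71 + A(2))*w(0) = (71 + 3*2*(-3 + 2))*8 = (71 + 3*2*(-1))*8 = (71 - 6)*8 = 65*8 = 520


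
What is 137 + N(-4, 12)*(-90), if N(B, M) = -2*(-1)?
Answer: -43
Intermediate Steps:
N(B, M) = 2
137 + N(-4, 12)*(-90) = 137 + 2*(-90) = 137 - 180 = -43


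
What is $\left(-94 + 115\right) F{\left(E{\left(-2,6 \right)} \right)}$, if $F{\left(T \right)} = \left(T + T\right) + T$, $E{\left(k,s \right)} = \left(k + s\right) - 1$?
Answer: $189$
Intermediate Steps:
$E{\left(k,s \right)} = -1 + k + s$
$F{\left(T \right)} = 3 T$ ($F{\left(T \right)} = 2 T + T = 3 T$)
$\left(-94 + 115\right) F{\left(E{\left(-2,6 \right)} \right)} = \left(-94 + 115\right) 3 \left(-1 - 2 + 6\right) = 21 \cdot 3 \cdot 3 = 21 \cdot 9 = 189$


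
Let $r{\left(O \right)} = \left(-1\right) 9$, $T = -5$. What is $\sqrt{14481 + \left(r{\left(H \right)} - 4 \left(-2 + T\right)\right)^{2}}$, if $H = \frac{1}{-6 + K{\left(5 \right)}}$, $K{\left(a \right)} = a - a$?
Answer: $\sqrt{14842} \approx 121.83$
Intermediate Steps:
$K{\left(a \right)} = 0$
$H = - \frac{1}{6}$ ($H = \frac{1}{-6 + 0} = \frac{1}{-6} = - \frac{1}{6} \approx -0.16667$)
$r{\left(O \right)} = -9$
$\sqrt{14481 + \left(r{\left(H \right)} - 4 \left(-2 + T\right)\right)^{2}} = \sqrt{14481 + \left(-9 - 4 \left(-2 - 5\right)\right)^{2}} = \sqrt{14481 + \left(-9 - -28\right)^{2}} = \sqrt{14481 + \left(-9 + 28\right)^{2}} = \sqrt{14481 + 19^{2}} = \sqrt{14481 + 361} = \sqrt{14842}$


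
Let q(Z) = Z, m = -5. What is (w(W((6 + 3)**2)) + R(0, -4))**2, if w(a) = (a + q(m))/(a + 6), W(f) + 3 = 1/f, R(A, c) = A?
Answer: 418609/59536 ≈ 7.0312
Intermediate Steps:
W(f) = -3 + 1/f
w(a) = (-5 + a)/(6 + a) (w(a) = (a - 5)/(a + 6) = (-5 + a)/(6 + a))
(w(W((6 + 3)**2)) + R(0, -4))**2 = ((-5 + (-3 + 1/((6 + 3)**2)))/(6 + (-3 + 1/((6 + 3)**2))) + 0)**2 = ((-5 + (-3 + 1/(9**2)))/(6 + (-3 + 1/(9**2))) + 0)**2 = ((-5 + (-3 + 1/81))/(6 + (-3 + 1/81)) + 0)**2 = ((-5 - 242/81)/(6 - 242/81) + 0)**2 = (-647/81/(244/81) + 0)**2 = ((81/244)*(-647/81) + 0)**2 = (-647/244 + 0)**2 = (-647/244)**2 = 418609/59536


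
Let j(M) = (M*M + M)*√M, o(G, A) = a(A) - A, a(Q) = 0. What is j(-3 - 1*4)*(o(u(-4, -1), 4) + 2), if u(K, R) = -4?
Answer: -84*I*√7 ≈ -222.24*I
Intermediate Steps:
o(G, A) = -A (o(G, A) = 0 - A = -A)
j(M) = √M*(M + M²) (j(M) = (M² + M)*√M = (M + M²)*√M = √M*(M + M²))
j(-3 - 1*4)*(o(u(-4, -1), 4) + 2) = ((-3 - 1*4)^(3/2)*(1 + (-3 - 1*4)))*(-1*4 + 2) = ((-3 - 4)^(3/2)*(1 + (-3 - 4)))*(-4 + 2) = ((-7)^(3/2)*(1 - 7))*(-2) = (-7*I*√7*(-6))*(-2) = (42*I*√7)*(-2) = -84*I*√7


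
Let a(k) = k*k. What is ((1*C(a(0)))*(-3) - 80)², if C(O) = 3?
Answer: 7921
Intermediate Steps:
a(k) = k²
((1*C(a(0)))*(-3) - 80)² = ((1*3)*(-3) - 80)² = (3*(-3) - 80)² = (-9 - 80)² = (-89)² = 7921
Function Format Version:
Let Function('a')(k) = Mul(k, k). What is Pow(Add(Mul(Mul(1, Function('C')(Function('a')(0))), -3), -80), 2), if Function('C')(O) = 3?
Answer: 7921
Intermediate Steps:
Function('a')(k) = Pow(k, 2)
Pow(Add(Mul(Mul(1, Function('C')(Function('a')(0))), -3), -80), 2) = Pow(Add(Mul(Mul(1, 3), -3), -80), 2) = Pow(Add(Mul(3, -3), -80), 2) = Pow(Add(-9, -80), 2) = Pow(-89, 2) = 7921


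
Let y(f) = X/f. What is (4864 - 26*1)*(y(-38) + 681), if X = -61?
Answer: 62746441/19 ≈ 3.3024e+6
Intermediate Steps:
y(f) = -61/f
(4864 - 26*1)*(y(-38) + 681) = (4864 - 26*1)*(-61/(-38) + 681) = (4864 - 26)*(-61*(-1/38) + 681) = 4838*(61/38 + 681) = 4838*(25939/38) = 62746441/19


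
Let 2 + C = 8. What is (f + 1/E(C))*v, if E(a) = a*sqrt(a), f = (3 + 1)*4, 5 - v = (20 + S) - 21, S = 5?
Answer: 16 + sqrt(6)/36 ≈ 16.068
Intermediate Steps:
C = 6 (C = -2 + 8 = 6)
v = 1 (v = 5 - ((20 + 5) - 21) = 5 - (25 - 21) = 5 - 1*4 = 5 - 4 = 1)
f = 16 (f = 4*4 = 16)
E(a) = a**(3/2)
(f + 1/E(C))*v = (16 + 1/(6**(3/2)))*1 = (16 + 1/(6*sqrt(6)))*1 = (16 + sqrt(6)/36)*1 = 16 + sqrt(6)/36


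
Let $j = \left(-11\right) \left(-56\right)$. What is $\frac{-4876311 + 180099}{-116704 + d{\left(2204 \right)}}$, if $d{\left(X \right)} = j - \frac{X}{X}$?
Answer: $\frac{4696212}{116089} \approx 40.454$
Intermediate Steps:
$j = 616$
$d{\left(X \right)} = 615$ ($d{\left(X \right)} = 616 - \frac{X}{X} = 616 - 1 = 615$)
$\frac{-4876311 + 180099}{-116704 + d{\left(2204 \right)}} = \frac{-4876311 + 180099}{-116704 + 615} = - \frac{4696212}{-116089} = \left(-4696212\right) \left(- \frac{1}{116089}\right) = \frac{4696212}{116089}$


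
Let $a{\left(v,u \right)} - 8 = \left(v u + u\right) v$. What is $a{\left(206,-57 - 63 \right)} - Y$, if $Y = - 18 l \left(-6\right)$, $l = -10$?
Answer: $-5115952$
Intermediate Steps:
$a{\left(v,u \right)} = 8 + v \left(u + u v\right)$ ($a{\left(v,u \right)} = 8 + \left(v u + u\right) v = 8 + \left(u v + u\right) v = 8 + \left(u + u v\right) v = 8 + v \left(u + u v\right)$)
$Y = -1080$ ($Y = \left(-18\right) \left(-10\right) \left(-6\right) = 180 \left(-6\right) = -1080$)
$a{\left(206,-57 - 63 \right)} - Y = \left(8 + \left(-57 - 63\right) 206 + \left(-57 - 63\right) 206^{2}\right) - -1080 = \left(8 + \left(-57 - 63\right) 206 + \left(-57 - 63\right) 42436\right) + 1080 = \left(8 - 24720 - 5092320\right) + 1080 = -5117032 + 1080 = -5115952$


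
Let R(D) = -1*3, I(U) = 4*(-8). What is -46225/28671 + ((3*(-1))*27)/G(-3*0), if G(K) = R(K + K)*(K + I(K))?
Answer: -2253317/917472 ≈ -2.4560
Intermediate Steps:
I(U) = -32
R(D) = -3
G(K) = 96 - 3*K (G(K) = -3*(K - 32) = -3*(-32 + K) = 96 - 3*K)
-46225/28671 + ((3*(-1))*27)/G(-3*0) = -46225/28671 + ((3*(-1))*27)/(96 - (-9)*0) = -46225*1/28671 + (-3*27)/(96 - 3*0) = -46225/28671 - 81/(96 + 0) = -46225/28671 - 81/96 = -46225/28671 - 81*1/96 = -46225/28671 - 27/32 = -2253317/917472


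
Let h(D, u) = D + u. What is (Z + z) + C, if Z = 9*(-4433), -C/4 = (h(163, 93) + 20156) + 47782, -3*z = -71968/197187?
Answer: -184965080585/591561 ≈ -3.1267e+5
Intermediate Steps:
z = 71968/591561 (z = -(-71968)/(3*197187) = -1/3*(-71968/197187) = 71968/591561 ≈ 0.12166)
C = -272776 (C = -4*(((163 + 93) + 20156) + 47782) = -4*((256 + 20156) + 47782) = -4*(20412 + 47782) = -4*68194 = -272776)
Z = -39897
(Z + z) + C = (-39897 + 71968/591561) - 272776 = -23601437249/591561 - 272776 = -184965080585/591561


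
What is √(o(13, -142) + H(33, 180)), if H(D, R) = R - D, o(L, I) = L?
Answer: 4*√10 ≈ 12.649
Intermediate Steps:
√(o(13, -142) + H(33, 180)) = √(13 + (180 - 1*33)) = √(13 + (180 - 33)) = √(13 + 147) = √160 = 4*√10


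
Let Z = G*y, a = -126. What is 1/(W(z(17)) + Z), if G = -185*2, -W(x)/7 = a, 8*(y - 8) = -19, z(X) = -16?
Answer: -4/4797 ≈ -0.00083385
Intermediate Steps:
y = 45/8 (y = 8 + (⅛)*(-19) = 8 - 19/8 = 45/8 ≈ 5.6250)
W(x) = 882 (W(x) = -7*(-126) = 882)
G = -370
Z = -8325/4 (Z = -370*45/8 = -8325/4 ≈ -2081.3)
1/(W(z(17)) + Z) = 1/(882 - 8325/4) = 1/(-4797/4) = -4/4797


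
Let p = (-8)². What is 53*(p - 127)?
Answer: -3339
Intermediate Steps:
p = 64
53*(p - 127) = 53*(64 - 127) = 53*(-63) = -3339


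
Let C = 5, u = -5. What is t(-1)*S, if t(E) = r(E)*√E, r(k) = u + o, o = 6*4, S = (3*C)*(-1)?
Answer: -285*I ≈ -285.0*I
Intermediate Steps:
S = -15 (S = (3*5)*(-1) = 15*(-1) = -15)
o = 24
r(k) = 19 (r(k) = -5 + 24 = 19)
t(E) = 19*√E
t(-1)*S = (19*√(-1))*(-15) = (19*I)*(-15) = -285*I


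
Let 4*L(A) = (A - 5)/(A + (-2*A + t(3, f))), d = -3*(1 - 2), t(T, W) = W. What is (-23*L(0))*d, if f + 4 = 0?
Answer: -345/16 ≈ -21.563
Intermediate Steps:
f = -4 (f = -4 + 0 = -4)
d = 3 (d = -3*(-1) = 3)
L(A) = (-5 + A)/(4*(-4 - A)) (L(A) = ((A - 5)/(A + (-2*A - 4)))/4 = ((-5 + A)/(A + (-4 - 2*A)))/4 = ((-5 + A)/(-4 - A))/4 = (-5 + A)/(4*(-4 - A)))
(-23*L(0))*d = -23*(5 - 1*0)/(4*(4 + 0))*3 = -23*(5 + 0)/(4*4)*3 = -23*5/(4*4)*3 = -23*5/16*3 = -115/16*3 = -345/16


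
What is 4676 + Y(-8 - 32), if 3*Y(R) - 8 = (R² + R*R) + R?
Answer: 5732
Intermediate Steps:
Y(R) = 8/3 + R/3 + 2*R²/3 (Y(R) = 8/3 + ((R² + R*R) + R)/3 = 8/3 + ((R² + R²) + R)/3 = 8/3 + (2*R² + R)/3 = 8/3 + (R + 2*R²)/3 = 8/3 + (R/3 + 2*R²/3) = 8/3 + R/3 + 2*R²/3)
4676 + Y(-8 - 32) = 4676 + (8/3 + (-8 - 32)/3 + 2*(-8 - 32)²/3) = 4676 + (8/3 + (⅓)*(-40) + (⅔)*(-40)²) = 4676 + (8/3 - 40/3 + (⅔)*1600) = 4676 + (8/3 - 40/3 + 3200/3) = 4676 + 1056 = 5732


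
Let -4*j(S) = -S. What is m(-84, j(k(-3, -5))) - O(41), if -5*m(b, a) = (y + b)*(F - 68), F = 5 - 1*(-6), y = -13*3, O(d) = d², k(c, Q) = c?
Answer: -15416/5 ≈ -3083.2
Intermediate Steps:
y = -39
F = 11 (F = 5 + 6 = 11)
j(S) = S/4 (j(S) = -(-1)*S/4 = S/4)
m(b, a) = -2223/5 + 57*b/5 (m(b, a) = -(-39 + b)*(11 - 68)/5 = -(-39 + b)*(-57)/5 = -(2223 - 57*b)/5 = -2223/5 + 57*b/5)
m(-84, j(k(-3, -5))) - O(41) = (-2223/5 + (57/5)*(-84)) - 1*41² = (-2223/5 - 4788/5) - 1*1681 = -7011/5 - 1681 = -15416/5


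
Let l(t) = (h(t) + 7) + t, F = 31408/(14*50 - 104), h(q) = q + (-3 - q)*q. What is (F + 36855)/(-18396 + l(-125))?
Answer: -5499247/5049461 ≈ -1.0891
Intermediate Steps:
h(q) = q + q*(-3 - q)
F = 7852/149 (F = 31408/(700 - 104) = 31408/596 = 31408*(1/596) = 7852/149 ≈ 52.698)
l(t) = 7 + t - t*(2 + t) (l(t) = (-t*(2 + t) + 7) + t = (7 - t*(2 + t)) + t = 7 + t - t*(2 + t))
(F + 36855)/(-18396 + l(-125)) = (7852/149 + 36855)/(-18396 + (7 - 1*(-125) - 1*(-125)²)) = 5499247/(149*(-18396 + (7 + 125 - 1*15625))) = 5499247/(149*(-18396 + (7 + 125 - 15625))) = 5499247/(149*(-18396 - 15493)) = (5499247/149)/(-33889) = (5499247/149)*(-1/33889) = -5499247/5049461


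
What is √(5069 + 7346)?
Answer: √12415 ≈ 111.42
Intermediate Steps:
√(5069 + 7346) = √12415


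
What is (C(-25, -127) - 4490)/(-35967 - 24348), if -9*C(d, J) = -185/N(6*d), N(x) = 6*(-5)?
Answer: 242497/3257010 ≈ 0.074454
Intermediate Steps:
N(x) = -30
C(d, J) = -37/54 (C(d, J) = -(-185)/(9*(-30)) = -(-185)*(-1)/(9*30) = -⅑*37/6 = -37/54)
(C(-25, -127) - 4490)/(-35967 - 24348) = (-37/54 - 4490)/(-35967 - 24348) = -242497/54/(-60315) = -242497/54*(-1/60315) = 242497/3257010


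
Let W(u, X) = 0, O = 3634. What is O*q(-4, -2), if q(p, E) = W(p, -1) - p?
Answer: 14536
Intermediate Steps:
q(p, E) = -p (q(p, E) = 0 - p = -p)
O*q(-4, -2) = 3634*(-1*(-4)) = 3634*4 = 14536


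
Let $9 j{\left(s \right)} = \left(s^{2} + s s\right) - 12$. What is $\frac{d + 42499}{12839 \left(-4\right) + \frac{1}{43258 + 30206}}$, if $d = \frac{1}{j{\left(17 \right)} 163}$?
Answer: $- \frac{144021497889732}{174036283834607} \approx -0.82754$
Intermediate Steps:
$j{\left(s \right)} = - \frac{4}{3} + \frac{2 s^{2}}{9}$ ($j{\left(s \right)} = \frac{\left(s^{2} + s s\right) - 12}{9} = \frac{\left(s^{2} + s^{2}\right) - 12}{9} = \frac{2 s^{2} - 12}{9} = \frac{-12 + 2 s^{2}}{9} = - \frac{4}{3} + \frac{2 s^{2}}{9}$)
$d = \frac{9}{92258}$ ($d = \frac{1}{\left(- \frac{4}{3} + \frac{2 \cdot 17^{2}}{9}\right) 163} = \frac{1}{\left(- \frac{4}{3} + \frac{2}{9} \cdot 289\right) 163} = \frac{1}{\left(- \frac{4}{3} + \frac{578}{9}\right) 163} = \frac{1}{\frac{566}{9} \cdot 163} = \frac{1}{\frac{92258}{9}} = \frac{9}{92258} \approx 9.7553 \cdot 10^{-5}$)
$\frac{d + 42499}{12839 \left(-4\right) + \frac{1}{43258 + 30206}} = \frac{\frac{9}{92258} + 42499}{12839 \left(-4\right) + \frac{1}{43258 + 30206}} = \frac{3920872751}{92258 \left(-51356 + \frac{1}{73464}\right)} = \frac{3920872751}{92258 \left(- \frac{3772817183}{73464}\right)} = \frac{3920872751}{92258} \left(- \frac{73464}{3772817183}\right) = - \frac{144021497889732}{174036283834607}$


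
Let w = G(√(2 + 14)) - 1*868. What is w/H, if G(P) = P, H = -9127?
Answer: 864/9127 ≈ 0.094664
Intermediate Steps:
w = -864 (w = √(2 + 14) - 1*868 = √16 - 868 = 4 - 868 = -864)
w/H = -864/(-9127) = -864*(-1/9127) = 864/9127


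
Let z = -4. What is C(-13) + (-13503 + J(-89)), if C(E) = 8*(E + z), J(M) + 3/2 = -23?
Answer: -27327/2 ≈ -13664.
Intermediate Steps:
J(M) = -49/2 (J(M) = -3/2 - 23 = -49/2)
C(E) = -32 + 8*E (C(E) = 8*(E - 4) = 8*(-4 + E) = -32 + 8*E)
C(-13) + (-13503 + J(-89)) = (-32 + 8*(-13)) + (-13503 - 49/2) = (-32 - 104) - 27055/2 = -136 - 27055/2 = -27327/2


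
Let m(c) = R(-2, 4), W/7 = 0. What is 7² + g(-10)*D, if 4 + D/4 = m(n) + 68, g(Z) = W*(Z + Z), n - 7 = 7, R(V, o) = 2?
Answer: 49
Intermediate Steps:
n = 14 (n = 7 + 7 = 14)
W = 0 (W = 7*0 = 0)
m(c) = 2
g(Z) = 0 (g(Z) = 0*(Z + Z) = 0*(2*Z) = 0)
D = 264 (D = -16 + 4*(2 + 68) = -16 + 4*70 = -16 + 280 = 264)
7² + g(-10)*D = 7² + 0*264 = 49 + 0 = 49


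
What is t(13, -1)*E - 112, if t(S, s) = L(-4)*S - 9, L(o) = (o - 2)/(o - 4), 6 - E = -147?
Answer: 11/4 ≈ 2.7500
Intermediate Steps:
E = 153 (E = 6 - 1*(-147) = 6 + 147 = 153)
L(o) = (-2 + o)/(-4 + o)
t(S, s) = -9 + 3*S/4 (t(S, s) = ((-2 - 4)/(-4 - 4))*S - 9 = (-6/(-8))*S - 9 = (-⅛*(-6))*S - 9 = 3*S/4 - 9 = -9 + 3*S/4)
t(13, -1)*E - 112 = (-9 + (¾)*13)*153 - 112 = (-9 + 39/4)*153 - 112 = (¾)*153 - 112 = 459/4 - 112 = 11/4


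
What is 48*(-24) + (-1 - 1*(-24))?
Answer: -1129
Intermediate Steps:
48*(-24) + (-1 - 1*(-24)) = -1152 + (-1 + 24) = -1152 + 23 = -1129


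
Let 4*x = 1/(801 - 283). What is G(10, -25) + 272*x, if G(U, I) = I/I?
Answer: 293/259 ≈ 1.1313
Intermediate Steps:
G(U, I) = 1
x = 1/2072 (x = 1/(4*(801 - 283)) = (¼)/518 = (¼)*(1/518) = 1/2072 ≈ 0.00048263)
G(10, -25) + 272*x = 1 + 272*(1/2072) = 1 + 34/259 = 293/259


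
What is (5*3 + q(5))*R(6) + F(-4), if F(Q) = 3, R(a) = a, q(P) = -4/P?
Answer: 441/5 ≈ 88.200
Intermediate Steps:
(5*3 + q(5))*R(6) + F(-4) = (5*3 - 4/5)*6 + 3 = (15 - 4*⅕)*6 + 3 = (15 - ⅘)*6 + 3 = (71/5)*6 + 3 = 426/5 + 3 = 441/5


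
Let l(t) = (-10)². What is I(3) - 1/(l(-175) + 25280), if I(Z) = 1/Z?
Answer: 8459/25380 ≈ 0.33329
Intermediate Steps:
l(t) = 100
I(3) - 1/(l(-175) + 25280) = 1/3 - 1/(100 + 25280) = ⅓ - 1/25380 = 8459/25380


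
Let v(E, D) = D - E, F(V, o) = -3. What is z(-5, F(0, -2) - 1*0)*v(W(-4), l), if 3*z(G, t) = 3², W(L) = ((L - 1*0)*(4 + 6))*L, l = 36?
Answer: -372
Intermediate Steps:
W(L) = 10*L² (W(L) = ((L + 0)*10)*L = (L*10)*L = (10*L)*L = 10*L²)
z(G, t) = 3 (z(G, t) = (⅓)*3² = (⅓)*9 = 3)
z(-5, F(0, -2) - 1*0)*v(W(-4), l) = 3*(36 - 10*(-4)²) = 3*(36 - 10*16) = 3*(36 - 1*160) = 3*(36 - 160) = 3*(-124) = -372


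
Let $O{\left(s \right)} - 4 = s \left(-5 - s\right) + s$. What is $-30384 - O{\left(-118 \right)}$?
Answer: $-16936$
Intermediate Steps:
$O{\left(s \right)} = 4 + s + s \left(-5 - s\right)$ ($O{\left(s \right)} = 4 + \left(s \left(-5 - s\right) + s\right) = 4 + \left(s + s \left(-5 - s\right)\right) = 4 + s + s \left(-5 - s\right)$)
$-30384 - O{\left(-118 \right)} = -30384 - \left(4 - \left(-118\right)^{2} - -472\right) = -30384 - \left(4 - 13924 + 472\right) = -30384 - -13448 = -30384 + 13448 = -16936$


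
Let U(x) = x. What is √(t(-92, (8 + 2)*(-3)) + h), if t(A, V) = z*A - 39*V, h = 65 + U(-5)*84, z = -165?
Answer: √15995 ≈ 126.47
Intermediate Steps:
h = -355 (h = 65 - 5*84 = 65 - 420 = -355)
t(A, V) = -165*A - 39*V
√(t(-92, (8 + 2)*(-3)) + h) = √((-165*(-92) - 39*(8 + 2)*(-3)) - 355) = √((15180 - 390*(-3)) - 355) = √((15180 - 39*(-30)) - 355) = √((15180 + 1170) - 355) = √(16350 - 355) = √15995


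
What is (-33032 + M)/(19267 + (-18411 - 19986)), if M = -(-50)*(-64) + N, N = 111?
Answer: 36121/19130 ≈ 1.8882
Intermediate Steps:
M = -3089 (M = -(-50)*(-64) + 111 = -50*64 + 111 = -3200 + 111 = -3089)
(-33032 + M)/(19267 + (-18411 - 19986)) = (-33032 - 3089)/(19267 + (-18411 - 19986)) = -36121/(19267 - 38397) = -36121/(-19130) = -36121*(-1/19130) = 36121/19130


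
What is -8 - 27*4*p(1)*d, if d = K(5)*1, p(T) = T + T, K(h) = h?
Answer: -1088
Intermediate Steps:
p(T) = 2*T
d = 5 (d = 5*1 = 5)
-8 - 27*4*p(1)*d = -8 - 27*4*(2*1)*5 = -8 - 27*4*2*5 = -8 - 216*5 = -8 - 27*40 = -8 - 1080 = -1088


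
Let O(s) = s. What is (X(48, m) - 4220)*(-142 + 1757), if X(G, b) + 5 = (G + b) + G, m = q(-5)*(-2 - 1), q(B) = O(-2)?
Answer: -6658645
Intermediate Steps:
q(B) = -2
m = 6 (m = -2*(-2 - 1) = -2*(-3) = 6)
X(G, b) = -5 + b + 2*G (X(G, b) = -5 + ((G + b) + G) = -5 + (b + 2*G) = -5 + b + 2*G)
(X(48, m) - 4220)*(-142 + 1757) = ((-5 + 6 + 2*48) - 4220)*(-142 + 1757) = ((-5 + 6 + 96) - 4220)*1615 = (97 - 4220)*1615 = -4123*1615 = -6658645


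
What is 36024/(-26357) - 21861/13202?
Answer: -150254175/49709302 ≈ -3.0227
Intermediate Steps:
36024/(-26357) - 21861/13202 = 36024*(-1/26357) - 21861*1/13202 = -36024/26357 - 3123/1886 = -150254175/49709302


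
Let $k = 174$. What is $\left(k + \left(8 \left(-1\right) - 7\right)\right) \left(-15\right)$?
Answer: $-2385$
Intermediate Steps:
$\left(k + \left(8 \left(-1\right) - 7\right)\right) \left(-15\right) = \left(174 + \left(8 \left(-1\right) - 7\right)\right) \left(-15\right) = \left(174 - 15\right) \left(-15\right) = 159 \left(-15\right) = -2385$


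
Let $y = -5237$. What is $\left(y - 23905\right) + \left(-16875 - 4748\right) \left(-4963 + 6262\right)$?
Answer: $-28117419$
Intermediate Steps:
$\left(y - 23905\right) + \left(-16875 - 4748\right) \left(-4963 + 6262\right) = \left(-5237 - 23905\right) + \left(-16875 - 4748\right) \left(-4963 + 6262\right) = -29142 - 28088277 = -28117419$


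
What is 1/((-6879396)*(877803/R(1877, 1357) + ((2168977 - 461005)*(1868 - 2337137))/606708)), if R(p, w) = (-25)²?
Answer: 10533125/476269417496390003736 ≈ 2.2116e-14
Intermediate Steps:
R(p, w) = 625
1/((-6879396)*(877803/R(1877, 1357) + ((2168977 - 461005)*(1868 - 2337137))/606708)) = 1/((-6879396)*(877803/625 + ((2168977 - 461005)*(1868 - 2337137))/606708)) = -1/(6879396*(877803*(1/625) + (1707972*(-2335269))*(1/606708))) = -1/(6879396*(877803/625 - 3988574064468*1/606708)) = -1/(6879396*(877803/625 - 110793724013/16853)) = -1/(6879396*(-69231283894166/10533125)) = -1/6879396*(-10533125/69231283894166) = 10533125/476269417496390003736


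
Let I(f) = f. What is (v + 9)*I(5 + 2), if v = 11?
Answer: 140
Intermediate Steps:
(v + 9)*I(5 + 2) = (11 + 9)*(5 + 2) = 20*7 = 140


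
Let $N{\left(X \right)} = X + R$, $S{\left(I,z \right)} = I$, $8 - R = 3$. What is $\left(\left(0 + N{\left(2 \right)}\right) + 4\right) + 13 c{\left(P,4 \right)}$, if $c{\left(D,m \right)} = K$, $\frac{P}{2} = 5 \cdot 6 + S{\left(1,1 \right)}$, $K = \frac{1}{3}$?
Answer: $\frac{46}{3} \approx 15.333$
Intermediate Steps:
$R = 5$ ($R = 8 - 3 = 5$)
$K = \frac{1}{3} \approx 0.33333$
$N{\left(X \right)} = 5 + X$ ($N{\left(X \right)} = X + 5 = 5 + X$)
$P = 62$ ($P = 2 \left(5 \cdot 6 + 1\right) = 2 \left(30 + 1\right) = 2 \cdot 31 = 62$)
$c{\left(D,m \right)} = \frac{1}{3}$
$\left(\left(0 + N{\left(2 \right)}\right) + 4\right) + 13 c{\left(P,4 \right)} = \left(\left(0 + \left(5 + 2\right)\right) + 4\right) + 13 \cdot \frac{1}{3} = \left(\left(0 + 7\right) + 4\right) + \frac{13}{3} = \left(7 + 4\right) + \frac{13}{3} = 11 + \frac{13}{3} = \frac{46}{3}$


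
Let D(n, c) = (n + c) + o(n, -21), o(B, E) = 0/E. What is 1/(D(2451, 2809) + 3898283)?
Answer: 1/3903543 ≈ 2.5618e-7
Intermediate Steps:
o(B, E) = 0
D(n, c) = c + n (D(n, c) = (n + c) + 0 = (c + n) + 0 = c + n)
1/(D(2451, 2809) + 3898283) = 1/((2809 + 2451) + 3898283) = 1/(5260 + 3898283) = 1/3903543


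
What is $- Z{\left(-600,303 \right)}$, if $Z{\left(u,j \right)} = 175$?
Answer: $-175$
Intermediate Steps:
$- Z{\left(-600,303 \right)} = \left(-1\right) 175 = -175$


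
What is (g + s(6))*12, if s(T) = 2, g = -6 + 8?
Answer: 48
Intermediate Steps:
g = 2
(g + s(6))*12 = (2 + 2)*12 = 4*12 = 48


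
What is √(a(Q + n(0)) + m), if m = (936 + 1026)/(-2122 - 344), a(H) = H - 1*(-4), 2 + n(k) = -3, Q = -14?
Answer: 2*I*√74117/137 ≈ 3.9744*I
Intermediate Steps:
n(k) = -5 (n(k) = -2 - 3 = -5)
a(H) = 4 + H (a(H) = H + 4 = 4 + H)
m = -109/137 (m = 1962/(-2466) = 1962*(-1/2466) = -109/137 ≈ -0.79562)
√(a(Q + n(0)) + m) = √((4 + (-14 - 5)) - 109/137) = √((4 - 19) - 109/137) = √(-15 - 109/137) = √(-2164/137) = 2*I*√74117/137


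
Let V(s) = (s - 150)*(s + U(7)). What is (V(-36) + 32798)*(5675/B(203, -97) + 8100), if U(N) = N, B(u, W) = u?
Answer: 9002263600/29 ≈ 3.1042e+8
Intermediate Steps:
V(s) = (-150 + s)*(7 + s) (V(s) = (s - 150)*(s + 7) = (-150 + s)*(7 + s))
(V(-36) + 32798)*(5675/B(203, -97) + 8100) = ((-1050 + (-36)**2 - 143*(-36)) + 32798)*(5675/203 + 8100) = ((-1050 + 1296 + 5148) + 32798)*(5675*(1/203) + 8100) = (5394 + 32798)*(5675/203 + 8100) = 38192*(1649975/203) = 9002263600/29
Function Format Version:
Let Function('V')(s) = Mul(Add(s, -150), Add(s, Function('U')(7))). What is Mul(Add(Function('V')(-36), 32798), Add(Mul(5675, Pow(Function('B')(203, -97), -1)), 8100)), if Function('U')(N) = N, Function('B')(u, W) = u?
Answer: Rational(9002263600, 29) ≈ 3.1042e+8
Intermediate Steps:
Function('V')(s) = Mul(Add(-150, s), Add(7, s)) (Function('V')(s) = Mul(Add(s, -150), Add(s, 7)) = Mul(Add(-150, s), Add(7, s)))
Mul(Add(Function('V')(-36), 32798), Add(Mul(5675, Pow(Function('B')(203, -97), -1)), 8100)) = Mul(Add(Add(-1050, Pow(-36, 2), Mul(-143, -36)), 32798), Add(Mul(5675, Pow(203, -1)), 8100)) = Mul(Add(Add(-1050, 1296, 5148), 32798), Add(Mul(5675, Rational(1, 203)), 8100)) = Mul(Add(5394, 32798), Add(Rational(5675, 203), 8100)) = Mul(38192, Rational(1649975, 203)) = Rational(9002263600, 29)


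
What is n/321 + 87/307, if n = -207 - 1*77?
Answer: -59261/98547 ≈ -0.60135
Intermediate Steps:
n = -284 (n = -207 - 77 = -284)
n/321 + 87/307 = -284/321 + 87/307 = -59261/98547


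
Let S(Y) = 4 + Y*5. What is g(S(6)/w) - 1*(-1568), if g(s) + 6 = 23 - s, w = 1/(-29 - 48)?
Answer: 4203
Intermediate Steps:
w = -1/77 (w = 1/(-77) = -1/77 ≈ -0.012987)
S(Y) = 4 + 5*Y
g(s) = 17 - s (g(s) = -6 + (23 - s) = 17 - s)
g(S(6)/w) - 1*(-1568) = (17 - (4 + 5*6)/(-1/77)) - 1*(-1568) = (17 - (4 + 30)*(-77)) + 1568 = (17 - 34*(-77)) + 1568 = (17 - 1*(-2618)) + 1568 = (17 + 2618) + 1568 = 2635 + 1568 = 4203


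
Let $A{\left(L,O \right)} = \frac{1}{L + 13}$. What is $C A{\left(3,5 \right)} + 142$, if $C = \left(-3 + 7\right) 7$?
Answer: $\frac{575}{4} \approx 143.75$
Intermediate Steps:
$A{\left(L,O \right)} = \frac{1}{13 + L}$
$C = 28$ ($C = 4 \cdot 7 = 28$)
$C A{\left(3,5 \right)} + 142 = \frac{28}{13 + 3} + 142 = \frac{28}{16} + 142 = 28 \cdot \frac{1}{16} + 142 = \frac{7}{4} + 142 = \frac{575}{4}$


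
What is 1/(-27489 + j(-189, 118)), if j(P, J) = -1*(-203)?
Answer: -1/27286 ≈ -3.6649e-5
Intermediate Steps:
j(P, J) = 203
1/(-27489 + j(-189, 118)) = 1/(-27489 + 203) = 1/(-27286) = -1/27286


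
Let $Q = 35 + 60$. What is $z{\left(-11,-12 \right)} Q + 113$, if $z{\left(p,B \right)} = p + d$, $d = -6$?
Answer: $-1502$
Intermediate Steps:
$z{\left(p,B \right)} = -6 + p$ ($z{\left(p,B \right)} = p - 6 = -6 + p$)
$Q = 95$
$z{\left(-11,-12 \right)} Q + 113 = \left(-6 - 11\right) 95 + 113 = \left(-17\right) 95 + 113 = -1615 + 113 = -1502$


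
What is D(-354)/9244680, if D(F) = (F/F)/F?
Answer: -1/3272616720 ≈ -3.0557e-10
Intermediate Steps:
D(F) = 1/F
D(-354)/9244680 = 1/(-354*9244680) = -1/354*1/9244680 = -1/3272616720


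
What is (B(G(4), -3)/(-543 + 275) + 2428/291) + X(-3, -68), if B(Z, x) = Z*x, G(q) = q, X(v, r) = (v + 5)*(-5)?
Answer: -31421/19497 ≈ -1.6116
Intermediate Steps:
X(v, r) = -25 - 5*v (X(v, r) = (5 + v)*(-5) = -25 - 5*v)
(B(G(4), -3)/(-543 + 275) + 2428/291) + X(-3, -68) = ((4*(-3))/(-543 + 275) + 2428/291) + (-25 - 5*(-3)) = (-12/(-268) + 2428*(1/291)) + (-25 + 15) = (-12*(-1/268) + 2428/291) - 10 = (3/67 + 2428/291) - 10 = 163549/19497 - 10 = -31421/19497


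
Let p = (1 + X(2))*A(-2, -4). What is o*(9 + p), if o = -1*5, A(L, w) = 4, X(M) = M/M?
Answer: -85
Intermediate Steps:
X(M) = 1
o = -5
p = 8 (p = (1 + 1)*4 = 2*4 = 8)
o*(9 + p) = -5*(9 + 8) = -5*17 = -85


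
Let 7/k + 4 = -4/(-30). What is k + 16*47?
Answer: 43511/58 ≈ 750.19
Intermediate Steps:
k = -105/58 (k = 7/(-4 - 4/(-30)) = 7/(-4 - 4*(-1/30)) = 7/(-4 + 2/15) = 7/(-58/15) = 7*(-15/58) = -105/58 ≈ -1.8103)
k + 16*47 = -105/58 + 16*47 = -105/58 + 752 = 43511/58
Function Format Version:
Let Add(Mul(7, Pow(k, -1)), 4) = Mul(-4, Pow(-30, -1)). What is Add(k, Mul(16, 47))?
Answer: Rational(43511, 58) ≈ 750.19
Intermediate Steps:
k = Rational(-105, 58) (k = Mul(7, Pow(Add(-4, Mul(-4, Pow(-30, -1))), -1)) = Mul(7, Pow(Add(-4, Mul(-4, Rational(-1, 30))), -1)) = Mul(7, Pow(Add(-4, Rational(2, 15)), -1)) = Mul(7, Pow(Rational(-58, 15), -1)) = Mul(7, Rational(-15, 58)) = Rational(-105, 58) ≈ -1.8103)
Add(k, Mul(16, 47)) = Add(Rational(-105, 58), Mul(16, 47)) = Add(Rational(-105, 58), 752) = Rational(43511, 58)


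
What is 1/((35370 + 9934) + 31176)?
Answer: 1/76480 ≈ 1.3075e-5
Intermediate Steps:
1/((35370 + 9934) + 31176) = 1/(45304 + 31176) = 1/76480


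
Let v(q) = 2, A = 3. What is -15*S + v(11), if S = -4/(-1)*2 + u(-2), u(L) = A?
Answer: -163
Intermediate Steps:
u(L) = 3
S = 11 (S = -4/(-1)*2 + 3 = -4*(-1)*2 + 3 = 4*2 + 3 = 8 + 3 = 11)
-15*S + v(11) = -15*11 + 2 = -165 + 2 = -163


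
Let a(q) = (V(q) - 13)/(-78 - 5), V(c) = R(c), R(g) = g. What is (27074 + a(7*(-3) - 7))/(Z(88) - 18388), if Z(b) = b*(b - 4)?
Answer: -2247183/912668 ≈ -2.4622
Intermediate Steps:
Z(b) = b*(-4 + b)
V(c) = c
a(q) = 13/83 - q/83 (a(q) = (q - 13)/(-78 - 5) = (-13 + q)/(-83) = (-13 + q)*(-1/83) = 13/83 - q/83)
(27074 + a(7*(-3) - 7))/(Z(88) - 18388) = (27074 + (13/83 - (7*(-3) - 7)/83))/(88*(-4 + 88) - 18388) = (27074 + (13/83 - (-21 - 7)/83))/(88*84 - 18388) = (27074 + (13/83 - 1/83*(-28)))/(7392 - 18388) = (27074 + (13/83 + 28/83))/(-10996) = (27074 + 41/83)*(-1/10996) = (2247183/83)*(-1/10996) = -2247183/912668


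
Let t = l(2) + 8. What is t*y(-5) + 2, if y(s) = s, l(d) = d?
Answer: -48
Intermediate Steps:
t = 10 (t = 2 + 8 = 10)
t*y(-5) + 2 = 10*(-5) + 2 = -50 + 2 = -48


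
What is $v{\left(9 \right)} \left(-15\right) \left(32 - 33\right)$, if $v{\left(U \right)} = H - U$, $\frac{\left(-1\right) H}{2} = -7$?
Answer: $75$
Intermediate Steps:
$H = 14$ ($H = \left(-2\right) \left(-7\right) = 14$)
$v{\left(U \right)} = 14 - U$
$v{\left(9 \right)} \left(-15\right) \left(32 - 33\right) = \left(14 - 9\right) \left(-15\right) \left(32 - 33\right) = 5 \left(-15\right) \left(-1\right) = \left(-75\right) \left(-1\right) = 75$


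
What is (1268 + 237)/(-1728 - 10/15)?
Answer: -4515/5186 ≈ -0.87061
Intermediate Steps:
(1268 + 237)/(-1728 - 10/15) = 1505/(-1728 - 10*1/15) = 1505/(-1728 - ⅔) = 1505/(-5186/3) = 1505*(-3/5186) = -4515/5186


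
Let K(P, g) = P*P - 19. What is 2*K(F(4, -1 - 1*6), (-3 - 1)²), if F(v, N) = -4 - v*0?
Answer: -6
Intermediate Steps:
F(v, N) = -4 (F(v, N) = -4 - 1*0 = -4 + 0 = -4)
K(P, g) = -19 + P² (K(P, g) = P² - 19 = -19 + P²)
2*K(F(4, -1 - 1*6), (-3 - 1)²) = 2*(-19 + (-4)²) = 2*(-19 + 16) = 2*(-3) = -6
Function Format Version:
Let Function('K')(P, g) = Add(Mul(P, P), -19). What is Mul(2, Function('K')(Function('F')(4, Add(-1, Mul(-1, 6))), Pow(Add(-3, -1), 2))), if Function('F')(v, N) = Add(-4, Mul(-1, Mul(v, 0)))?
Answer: -6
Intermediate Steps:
Function('F')(v, N) = -4 (Function('F')(v, N) = Add(-4, Mul(-1, 0)) = Add(-4, 0) = -4)
Function('K')(P, g) = Add(-19, Pow(P, 2)) (Function('K')(P, g) = Add(Pow(P, 2), -19) = Add(-19, Pow(P, 2)))
Mul(2, Function('K')(Function('F')(4, Add(-1, Mul(-1, 6))), Pow(Add(-3, -1), 2))) = Mul(2, Add(-19, Pow(-4, 2))) = Mul(2, Add(-19, 16)) = Mul(2, -3) = -6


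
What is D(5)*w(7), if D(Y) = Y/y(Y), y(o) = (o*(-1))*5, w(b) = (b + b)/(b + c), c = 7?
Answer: -⅕ ≈ -0.20000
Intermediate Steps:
w(b) = 2*b/(7 + b) (w(b) = (b + b)/(b + 7) = (2*b)/(7 + b) = 2*b/(7 + b))
y(o) = -5*o (y(o) = -o*5 = -5*o)
D(Y) = -⅕ (D(Y) = Y/((-5*Y)) = Y*(-1/(5*Y)) = -⅕)
D(5)*w(7) = -2*7/(5*(7 + 7)) = -2*7/(5*14) = -⅕*1 = -⅕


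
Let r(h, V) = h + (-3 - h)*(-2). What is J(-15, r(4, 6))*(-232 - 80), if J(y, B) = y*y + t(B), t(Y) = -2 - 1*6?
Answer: -67704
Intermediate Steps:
t(Y) = -8 (t(Y) = -2 - 6 = -8)
r(h, V) = 6 + 3*h (r(h, V) = h + (6 + 2*h) = 6 + 3*h)
J(y, B) = -8 + y² (J(y, B) = y*y - 8 = y² - 8 = -8 + y²)
J(-15, r(4, 6))*(-232 - 80) = (-8 + (-15)²)*(-232 - 80) = (-8 + 225)*(-312) = 217*(-312) = -67704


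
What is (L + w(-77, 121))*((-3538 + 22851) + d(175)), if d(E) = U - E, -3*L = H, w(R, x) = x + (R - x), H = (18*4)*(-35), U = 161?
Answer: 14725137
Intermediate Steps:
H = -2520 (H = 72*(-35) = -2520)
w(R, x) = R
L = 840 (L = -1/3*(-2520) = 840)
d(E) = 161 - E
(L + w(-77, 121))*((-3538 + 22851) + d(175)) = (840 - 77)*((-3538 + 22851) + (161 - 1*175)) = 763*(19313 + (161 - 175)) = 763*(19313 - 14) = 763*19299 = 14725137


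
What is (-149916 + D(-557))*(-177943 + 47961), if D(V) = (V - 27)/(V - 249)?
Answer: 7852973794592/403 ≈ 1.9486e+10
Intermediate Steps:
D(V) = (-27 + V)/(-249 + V)
(-149916 + D(-557))*(-177943 + 47961) = (-149916 + (-27 - 557)/(-249 - 557))*(-177943 + 47961) = (-149916 - 584/(-806))*(-129982) = (-149916 - 1/806*(-584))*(-129982) = (-149916 + 292/403)*(-129982) = -60415856/403*(-129982) = 7852973794592/403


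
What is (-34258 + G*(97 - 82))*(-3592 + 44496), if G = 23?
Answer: -1387177352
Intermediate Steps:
(-34258 + G*(97 - 82))*(-3592 + 44496) = (-34258 + 23*(97 - 82))*(-3592 + 44496) = (-34258 + 23*15)*40904 = (-34258 + 345)*40904 = -33913*40904 = -1387177352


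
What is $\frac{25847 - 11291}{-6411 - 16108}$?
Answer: $- \frac{14556}{22519} \approx -0.64639$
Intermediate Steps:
$\frac{25847 - 11291}{-6411 - 16108} = \frac{14556}{-22519} = 14556 \left(- \frac{1}{22519}\right) = - \frac{14556}{22519}$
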